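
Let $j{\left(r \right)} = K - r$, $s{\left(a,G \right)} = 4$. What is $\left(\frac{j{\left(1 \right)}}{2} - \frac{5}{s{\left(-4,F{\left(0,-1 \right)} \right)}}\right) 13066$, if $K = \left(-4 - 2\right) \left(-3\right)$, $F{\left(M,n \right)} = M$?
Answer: $\frac{189457}{2} \approx 94729.0$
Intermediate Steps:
$K = 18$ ($K = \left(-6\right) \left(-3\right) = 18$)
$j{\left(r \right)} = 18 - r$
$\left(\frac{j{\left(1 \right)}}{2} - \frac{5}{s{\left(-4,F{\left(0,-1 \right)} \right)}}\right) 13066 = \left(\frac{18 - 1}{2} - \frac{5}{4}\right) 13066 = \left(\left(18 - 1\right) \frac{1}{2} - \frac{5}{4}\right) 13066 = \left(17 \cdot \frac{1}{2} - \frac{5}{4}\right) 13066 = \left(\frac{17}{2} - \frac{5}{4}\right) 13066 = \frac{29}{4} \cdot 13066 = \frac{189457}{2}$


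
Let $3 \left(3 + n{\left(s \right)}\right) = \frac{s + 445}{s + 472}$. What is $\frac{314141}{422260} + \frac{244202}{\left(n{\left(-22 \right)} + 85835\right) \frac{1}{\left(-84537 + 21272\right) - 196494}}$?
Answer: $- \frac{4017821009737490573}{5436532894220} \approx -7.3904 \cdot 10^{5}$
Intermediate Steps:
$n{\left(s \right)} = -3 + \frac{445 + s}{3 \left(472 + s\right)}$ ($n{\left(s \right)} = -3 + \frac{\left(s + 445\right) \frac{1}{s + 472}}{3} = -3 + \frac{\left(445 + s\right) \frac{1}{472 + s}}{3} = -3 + \frac{\frac{1}{472 + s} \left(445 + s\right)}{3} = -3 + \frac{445 + s}{3 \left(472 + s\right)}$)
$\frac{314141}{422260} + \frac{244202}{\left(n{\left(-22 \right)} + 85835\right) \frac{1}{\left(-84537 + 21272\right) - 196494}} = \frac{314141}{422260} + \frac{244202}{\left(\frac{-3803 - -176}{3 \left(472 - 22\right)} + 85835\right) \frac{1}{\left(-84537 + 21272\right) - 196494}} = 314141 \cdot \frac{1}{422260} + \frac{244202}{\left(\frac{-3803 + 176}{3 \cdot 450} + 85835\right) \frac{1}{-63265 - 196494}} = \frac{314141}{422260} + \frac{244202}{\left(\frac{1}{3} \cdot \frac{1}{450} \left(-3627\right) + 85835\right) \frac{1}{-259759}} = \frac{314141}{422260} + \frac{244202}{\left(- \frac{403}{150} + 85835\right) \left(- \frac{1}{259759}\right)} = \frac{314141}{422260} + \frac{244202}{\frac{12874847}{150} \left(- \frac{1}{259759}\right)} = \frac{314141}{422260} + \frac{244202}{- \frac{12874847}{38963850}} = \frac{314141}{422260} + 244202 \left(- \frac{38963850}{12874847}\right) = \frac{314141}{422260} - \frac{9515050097700}{12874847} = - \frac{4017821009737490573}{5436532894220}$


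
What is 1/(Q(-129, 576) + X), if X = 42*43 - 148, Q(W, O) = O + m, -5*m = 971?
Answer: 5/10199 ≈ 0.00049024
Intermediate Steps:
m = -971/5 (m = -⅕*971 = -971/5 ≈ -194.20)
Q(W, O) = -971/5 + O (Q(W, O) = O - 971/5 = -971/5 + O)
X = 1658 (X = 1806 - 148 = 1658)
1/(Q(-129, 576) + X) = 1/((-971/5 + 576) + 1658) = 1/(1909/5 + 1658) = 1/(10199/5) = 5/10199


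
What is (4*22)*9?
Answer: 792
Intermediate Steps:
(4*22)*9 = 88*9 = 792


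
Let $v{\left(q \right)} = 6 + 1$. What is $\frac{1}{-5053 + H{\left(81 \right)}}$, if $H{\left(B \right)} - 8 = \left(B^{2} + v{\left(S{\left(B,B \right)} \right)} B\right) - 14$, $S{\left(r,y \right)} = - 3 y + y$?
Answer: $\frac{1}{2069} \approx 0.00048333$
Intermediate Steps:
$S{\left(r,y \right)} = - 2 y$
$v{\left(q \right)} = 7$
$H{\left(B \right)} = -6 + B^{2} + 7 B$ ($H{\left(B \right)} = 8 - \left(14 - B^{2} - 7 B\right) = 8 + \left(-14 + B^{2} + 7 B\right) = -6 + B^{2} + 7 B$)
$\frac{1}{-5053 + H{\left(81 \right)}} = \frac{1}{-5053 + \left(-6 + 81^{2} + 7 \cdot 81\right)} = \frac{1}{-5053 + \left(-6 + 6561 + 567\right)} = \frac{1}{-5053 + 7122} = \frac{1}{2069}$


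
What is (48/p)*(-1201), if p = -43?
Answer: 57648/43 ≈ 1340.7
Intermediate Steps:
(48/p)*(-1201) = (48/(-43))*(-1201) = (48*(-1/43))*(-1201) = -48/43*(-1201) = 57648/43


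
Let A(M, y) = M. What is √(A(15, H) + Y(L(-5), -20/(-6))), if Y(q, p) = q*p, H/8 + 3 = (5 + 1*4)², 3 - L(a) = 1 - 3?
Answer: √285/3 ≈ 5.6273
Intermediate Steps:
L(a) = 5 (L(a) = 3 - (1 - 3) = 3 - 1*(-2) = 3 + 2 = 5)
H = 624 (H = -24 + 8*(5 + 1*4)² = -24 + 8*(5 + 4)² = -24 + 8*9² = -24 + 8*81 = -24 + 648 = 624)
Y(q, p) = p*q
√(A(15, H) + Y(L(-5), -20/(-6))) = √(15 - 20/(-6)*5) = √(15 - 20*(-⅙)*5) = √(15 + (10/3)*5) = √(15 + 50/3) = √(95/3) = √285/3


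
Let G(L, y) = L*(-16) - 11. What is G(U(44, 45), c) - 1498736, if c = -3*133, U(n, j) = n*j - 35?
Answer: -1529867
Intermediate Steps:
U(n, j) = -35 + j*n (U(n, j) = j*n - 35 = -35 + j*n)
c = -399
G(L, y) = -11 - 16*L (G(L, y) = -16*L - 11 = -11 - 16*L)
G(U(44, 45), c) - 1498736 = (-11 - 16*(-35 + 45*44)) - 1498736 = (-11 - 16*(-35 + 1980)) - 1498736 = (-11 - 16*1945) - 1498736 = (-11 - 31120) - 1498736 = -31131 - 1498736 = -1529867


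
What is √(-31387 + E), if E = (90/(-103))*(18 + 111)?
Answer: I*√334180513/103 ≈ 177.48*I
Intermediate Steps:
E = -11610/103 (E = (90*(-1/103))*129 = -90/103*129 = -11610/103 ≈ -112.72)
√(-31387 + E) = √(-31387 - 11610/103) = √(-3244471/103) = I*√334180513/103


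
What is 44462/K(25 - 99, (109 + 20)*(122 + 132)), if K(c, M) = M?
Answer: 517/381 ≈ 1.3570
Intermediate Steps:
44462/K(25 - 99, (109 + 20)*(122 + 132)) = 44462/(((109 + 20)*(122 + 132))) = 44462/((129*254)) = 44462/32766 = 44462*(1/32766) = 517/381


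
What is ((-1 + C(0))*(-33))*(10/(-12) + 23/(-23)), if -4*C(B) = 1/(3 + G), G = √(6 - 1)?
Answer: -2299/32 + 121*√5/32 ≈ -63.389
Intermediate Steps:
G = √5 ≈ 2.2361
C(B) = -1/(4*(3 + √5))
((-1 + C(0))*(-33))*(10/(-12) + 23/(-23)) = ((-1 + (-3/16 + √5/16))*(-33))*(10/(-12) + 23/(-23)) = ((-19/16 + √5/16)*(-33))*(10*(-1/12) + 23*(-1/23)) = (627/16 - 33*√5/16)*(-⅚ - 1) = (627/16 - 33*√5/16)*(-11/6) = -2299/32 + 121*√5/32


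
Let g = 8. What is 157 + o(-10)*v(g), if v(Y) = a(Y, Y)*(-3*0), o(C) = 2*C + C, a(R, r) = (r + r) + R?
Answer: 157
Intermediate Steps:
a(R, r) = R + 2*r (a(R, r) = 2*r + R = R + 2*r)
o(C) = 3*C
v(Y) = 0 (v(Y) = (Y + 2*Y)*(-3*0) = (3*Y)*0 = 0)
157 + o(-10)*v(g) = 157 + (3*(-10))*0 = 157 - 30*0 = 157 + 0 = 157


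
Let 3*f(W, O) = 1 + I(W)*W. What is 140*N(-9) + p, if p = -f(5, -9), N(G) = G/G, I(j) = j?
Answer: 394/3 ≈ 131.33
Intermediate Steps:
N(G) = 1
f(W, O) = ⅓ + W²/3 (f(W, O) = (1 + W*W)/3 = (1 + W²)/3 = ⅓ + W²/3)
p = -26/3 (p = -(⅓ + (⅓)*5²) = -(⅓ + (⅓)*25) = -(⅓ + 25/3) = -1*26/3 = -26/3 ≈ -8.6667)
140*N(-9) + p = 140*1 - 26/3 = 140 - 26/3 = 394/3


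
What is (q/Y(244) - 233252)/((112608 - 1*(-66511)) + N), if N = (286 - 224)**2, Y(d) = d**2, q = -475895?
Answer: -13887366967/10892885168 ≈ -1.2749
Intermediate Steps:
N = 3844 (N = 62**2 = 3844)
(q/Y(244) - 233252)/((112608 - 1*(-66511)) + N) = (-475895/(244**2) - 233252)/((112608 - 1*(-66511)) + 3844) = (-475895/59536 - 233252)/((112608 + 66511) + 3844) = (-475895*1/59536 - 233252)/(179119 + 3844) = (-475895/59536 - 233252)/182963 = -13887366967/59536*1/182963 = -13887366967/10892885168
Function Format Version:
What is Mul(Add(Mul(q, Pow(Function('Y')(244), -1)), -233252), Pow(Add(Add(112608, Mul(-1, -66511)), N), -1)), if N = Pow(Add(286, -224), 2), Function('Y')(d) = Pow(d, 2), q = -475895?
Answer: Rational(-13887366967, 10892885168) ≈ -1.2749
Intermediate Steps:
N = 3844 (N = Pow(62, 2) = 3844)
Mul(Add(Mul(q, Pow(Function('Y')(244), -1)), -233252), Pow(Add(Add(112608, Mul(-1, -66511)), N), -1)) = Mul(Add(Mul(-475895, Pow(Pow(244, 2), -1)), -233252), Pow(Add(Add(112608, Mul(-1, -66511)), 3844), -1)) = Mul(Add(Mul(-475895, Pow(59536, -1)), -233252), Pow(Add(Add(112608, 66511), 3844), -1)) = Mul(Add(Mul(-475895, Rational(1, 59536)), -233252), Pow(Add(179119, 3844), -1)) = Mul(Add(Rational(-475895, 59536), -233252), Pow(182963, -1)) = Mul(Rational(-13887366967, 59536), Rational(1, 182963)) = Rational(-13887366967, 10892885168)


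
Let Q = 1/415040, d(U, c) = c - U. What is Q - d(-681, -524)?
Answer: -65161279/415040 ≈ -157.00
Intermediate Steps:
Q = 1/415040 ≈ 2.4094e-6
Q - d(-681, -524) = 1/415040 - (-524 - 1*(-681)) = 1/415040 - (-524 + 681) = 1/415040 - 1*157 = 1/415040 - 157 = -65161279/415040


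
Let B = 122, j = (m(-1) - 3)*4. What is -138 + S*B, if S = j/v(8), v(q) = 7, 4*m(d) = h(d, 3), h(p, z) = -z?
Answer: -2796/7 ≈ -399.43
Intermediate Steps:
m(d) = -3/4 (m(d) = (-1*3)/4 = (1/4)*(-3) = -3/4)
j = -15 (j = (-3/4 - 3)*4 = -15/4*4 = -15)
S = -15/7 ≈ -2.1429
-138 + S*B = -138 - 15/7*122 = -138 - 1830/7 = -2796/7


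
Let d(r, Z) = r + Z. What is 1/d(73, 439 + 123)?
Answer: 1/635 ≈ 0.0015748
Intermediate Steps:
d(r, Z) = Z + r
1/d(73, 439 + 123) = 1/((439 + 123) + 73) = 1/(562 + 73) = 1/635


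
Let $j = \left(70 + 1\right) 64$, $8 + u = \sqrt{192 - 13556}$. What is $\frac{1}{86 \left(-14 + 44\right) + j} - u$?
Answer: $\frac{56993}{7124} - 2 i \sqrt{3341} \approx 8.0001 - 115.6 i$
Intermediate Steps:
$u = -8 + 2 i \sqrt{3341}$ ($u = -8 + \sqrt{192 - 13556} = -8 + \sqrt{-13364} = -8 + 2 i \sqrt{3341} \approx -8.0 + 115.6 i$)
$j = 4544$ ($j = 71 \cdot 64 = 4544$)
$\frac{1}{86 \left(-14 + 44\right) + j} - u = \frac{1}{86 \left(-14 + 44\right) + 4544} - \left(-8 + 2 i \sqrt{3341}\right) = \frac{1}{86 \cdot 30 + 4544} + \left(8 - 2 i \sqrt{3341}\right) = \frac{1}{2580 + 4544} + \left(8 - 2 i \sqrt{3341}\right) = \frac{1}{7124} + \left(8 - 2 i \sqrt{3341}\right) = \frac{56993}{7124} - 2 i \sqrt{3341}$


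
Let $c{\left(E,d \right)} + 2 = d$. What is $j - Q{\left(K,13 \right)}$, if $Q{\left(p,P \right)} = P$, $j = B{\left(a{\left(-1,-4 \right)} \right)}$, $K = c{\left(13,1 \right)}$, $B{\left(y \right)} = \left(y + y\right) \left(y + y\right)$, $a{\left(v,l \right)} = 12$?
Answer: $563$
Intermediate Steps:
$c{\left(E,d \right)} = -2 + d$
$B{\left(y \right)} = 4 y^{2}$ ($B{\left(y \right)} = 2 y 2 y = 4 y^{2}$)
$K = -1$ ($K = -2 + 1 = -1$)
$j = 576$ ($j = 4 \cdot 12^{2} = 4 \cdot 144 = 576$)
$j - Q{\left(K,13 \right)} = 576 - 13 = 563$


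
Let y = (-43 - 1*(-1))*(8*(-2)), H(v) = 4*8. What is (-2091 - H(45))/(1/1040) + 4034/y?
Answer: -741859103/336 ≈ -2.2079e+6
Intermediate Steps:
H(v) = 32
y = 672 (y = (-43 + 1)*(-16) = -42*(-16) = 672)
(-2091 - H(45))/(1/1040) + 4034/y = (-2091 - 1*32)/(1/1040) + 4034/672 = (-2091 - 32)/(1/1040) + 4034*(1/672) = -2123*1040 + 2017/336 = -2207920 + 2017/336 = -741859103/336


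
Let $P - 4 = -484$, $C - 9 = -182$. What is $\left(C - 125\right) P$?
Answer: $143040$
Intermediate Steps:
$C = -173$ ($C = 9 - 182 = -173$)
$P = -480$ ($P = 4 - 484 = -480$)
$\left(C - 125\right) P = \left(-173 - 125\right) \left(-480\right) = \left(-298\right) \left(-480\right) = 143040$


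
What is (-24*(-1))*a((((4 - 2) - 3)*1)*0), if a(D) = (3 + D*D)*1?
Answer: 72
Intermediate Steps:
a(D) = 3 + D² (a(D) = (3 + D²)*1 = 3 + D²)
(-24*(-1))*a((((4 - 2) - 3)*1)*0) = (-24*(-1))*(3 + ((((4 - 2) - 3)*1)*0)²) = (-6*(-4))*(3 + (((2 - 3)*1)*0)²) = 24*(3 + (-1*1*0)²) = 24*(3 + (-1*0)²) = 24*(3 + 0²) = 24*(3 + 0) = 24*3 = 72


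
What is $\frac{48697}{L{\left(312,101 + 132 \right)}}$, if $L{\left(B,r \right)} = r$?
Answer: $209$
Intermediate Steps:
$\frac{48697}{L{\left(312,101 + 132 \right)}} = \frac{48697}{101 + 132} = \frac{48697}{233} = 48697 \cdot \frac{1}{233} = 209$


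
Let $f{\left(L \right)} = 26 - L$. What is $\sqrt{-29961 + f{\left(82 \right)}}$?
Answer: $i \sqrt{30017} \approx 173.25 i$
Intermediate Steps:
$\sqrt{-29961 + f{\left(82 \right)}} = \sqrt{-29961 + \left(26 - 82\right)} = \sqrt{-29961 - 56} = \sqrt{-30017} = i \sqrt{30017}$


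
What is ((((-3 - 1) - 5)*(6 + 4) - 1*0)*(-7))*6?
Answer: 3780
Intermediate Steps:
((((-3 - 1) - 5)*(6 + 4) - 1*0)*(-7))*6 = (((-4 - 5)*10 + 0)*(-7))*6 = ((-9*10 + 0)*(-7))*6 = ((-90 + 0)*(-7))*6 = -90*(-7)*6 = 630*6 = 3780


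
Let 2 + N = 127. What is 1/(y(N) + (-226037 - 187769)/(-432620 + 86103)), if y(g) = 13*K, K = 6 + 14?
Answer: 346517/90508226 ≈ 0.0038286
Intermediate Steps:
N = 125 (N = -2 + 127 = 125)
K = 20
y(g) = 260 (y(g) = 13*20 = 260)
1/(y(N) + (-226037 - 187769)/(-432620 + 86103)) = 1/(260 + (-226037 - 187769)/(-432620 + 86103)) = 1/(260 - 413806/(-346517)) = 1/(260 - 413806*(-1/346517)) = 1/(260 + 413806/346517) = 1/(90508226/346517) = 346517/90508226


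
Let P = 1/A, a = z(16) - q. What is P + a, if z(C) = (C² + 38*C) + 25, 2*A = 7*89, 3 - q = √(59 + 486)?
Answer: 551980/623 + √545 ≈ 909.35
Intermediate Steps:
q = 3 - √545 (q = 3 - √(59 + 486) = 3 - √545 ≈ -20.345)
A = 623/2 (A = (7*89)/2 = (½)*623 = 623/2 ≈ 311.50)
z(C) = 25 + C² + 38*C
a = 886 + √545 (a = (25 + 16² + 38*16) - (3 - √545) = (25 + 256 + 608) + (-3 + √545) = 889 + (-3 + √545) = 886 + √545 ≈ 909.35)
P = 2/623 (P = 1/(623/2) = 2/623 ≈ 0.0032103)
P + a = 2/623 + (886 + √545) = 551980/623 + √545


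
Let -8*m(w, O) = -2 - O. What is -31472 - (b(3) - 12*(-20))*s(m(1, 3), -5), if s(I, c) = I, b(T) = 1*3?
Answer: -252991/8 ≈ -31624.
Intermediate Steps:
b(T) = 3
m(w, O) = 1/4 + O/8 (m(w, O) = -(-2 - O)/8 = 1/4 + O/8)
-31472 - (b(3) - 12*(-20))*s(m(1, 3), -5) = -31472 - (3 - 12*(-20))*(1/4 + (1/8)*3) = -31472 - (3 + 240)*(1/4 + 3/8) = -31472 - 243*5/8 = -31472 - 1*1215/8 = -31472 - 1215/8 = -252991/8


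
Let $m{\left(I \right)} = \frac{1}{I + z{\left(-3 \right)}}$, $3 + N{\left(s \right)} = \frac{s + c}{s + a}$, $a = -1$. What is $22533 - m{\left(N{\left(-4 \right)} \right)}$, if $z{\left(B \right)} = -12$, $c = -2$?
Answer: $\frac{1554782}{69} \approx 22533.0$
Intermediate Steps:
$N{\left(s \right)} = -3 + \frac{-2 + s}{-1 + s}$ ($N{\left(s \right)} = -3 + \frac{s - 2}{s - 1} = -3 + \frac{-2 + s}{-1 + s}$)
$m{\left(I \right)} = \frac{1}{-12 + I}$ ($m{\left(I \right)} = \frac{1}{I - 12} = \frac{1}{-12 + I}$)
$22533 - m{\left(N{\left(-4 \right)} \right)} = 22533 - \frac{1}{-12 + \frac{1 - -8}{-1 - 4}} = 22533 - \frac{1}{-12 + \frac{1 + 8}{-5}} = 22533 - \frac{1}{-12 - \frac{9}{5}} = 22533 - \frac{1}{- \frac{69}{5}} = 22533 - - \frac{5}{69} = 22533 + \frac{5}{69} = \frac{1554782}{69}$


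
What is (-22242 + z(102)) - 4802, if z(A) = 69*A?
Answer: -20006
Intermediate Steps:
(-22242 + z(102)) - 4802 = (-22242 + 69*102) - 4802 = (-22242 + 7038) - 4802 = -15204 - 4802 = -20006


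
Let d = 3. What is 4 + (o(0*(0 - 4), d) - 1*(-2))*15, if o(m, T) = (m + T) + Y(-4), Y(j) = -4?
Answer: 19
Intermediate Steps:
o(m, T) = -4 + T + m (o(m, T) = (m + T) - 4 = (T + m) - 4 = -4 + T + m)
4 + (o(0*(0 - 4), d) - 1*(-2))*15 = 4 + ((-4 + 3 + 0*(0 - 4)) - 1*(-2))*15 = 4 + ((-4 + 3 + 0*(-4)) + 2)*15 = 4 + ((-4 + 3 + 0) + 2)*15 = 4 + (-1 + 2)*15 = 4 + 1*15 = 4 + 15 = 19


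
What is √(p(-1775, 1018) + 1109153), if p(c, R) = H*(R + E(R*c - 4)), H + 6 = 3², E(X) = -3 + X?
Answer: 2*I*√1077166 ≈ 2075.7*I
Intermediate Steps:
H = 3 (H = -6 + 3² = -6 + 9 = 3)
p(c, R) = -21 + 3*R + 3*R*c (p(c, R) = 3*(R + (-3 + (R*c - 4))) = 3*(R + (-3 + (-4 + R*c))) = 3*(R + (-7 + R*c)) = 3*(-7 + R + R*c) = -21 + 3*R + 3*R*c)
√(p(-1775, 1018) + 1109153) = √((-21 + 3*1018 + 3*1018*(-1775)) + 1109153) = √((-21 + 3054 - 5420850) + 1109153) = √(-5417817 + 1109153) = √(-4308664) = 2*I*√1077166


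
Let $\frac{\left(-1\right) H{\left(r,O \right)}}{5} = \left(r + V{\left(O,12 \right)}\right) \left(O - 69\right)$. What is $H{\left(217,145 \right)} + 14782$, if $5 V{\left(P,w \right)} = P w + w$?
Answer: $-200830$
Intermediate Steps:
$V{\left(P,w \right)} = \frac{w}{5} + \frac{P w}{5}$ ($V{\left(P,w \right)} = \frac{P w + w}{5} = \frac{w + P w}{5} = \frac{w}{5} + \frac{P w}{5}$)
$H{\left(r,O \right)} = - 5 \left(-69 + O\right) \left(\frac{12}{5} + r + \frac{12 O}{5}\right)$ ($H{\left(r,O \right)} = - 5 \left(r + \frac{1}{5} \cdot 12 \left(1 + O\right)\right) \left(O - 69\right) = - 5 \left(r + \left(\frac{12}{5} + \frac{12 O}{5}\right)\right) \left(-69 + O\right) = - 5 \left(\frac{12}{5} + r + \frac{12 O}{5}\right) \left(-69 + O\right) = - 5 \left(-69 + O\right) \left(\frac{12}{5} + r + \frac{12 O}{5}\right)$)
$H{\left(217,145 \right)} + 14782 = \left(828 - 12 \cdot 145^{2} + 345 \cdot 217 + 816 \cdot 145 - 725 \cdot 217\right) + 14782 = \left(828 - 252300 + 74865 + 118320 - 157325\right) + 14782 = -215612 + 14782 = -200830$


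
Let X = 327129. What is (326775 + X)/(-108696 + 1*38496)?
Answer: -9082/975 ≈ -9.3149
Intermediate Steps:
(326775 + X)/(-108696 + 1*38496) = (326775 + 327129)/(-108696 + 1*38496) = 653904/(-108696 + 38496) = 653904/(-70200) = 653904*(-1/70200) = -9082/975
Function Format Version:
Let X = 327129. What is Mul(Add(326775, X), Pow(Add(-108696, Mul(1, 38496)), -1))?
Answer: Rational(-9082, 975) ≈ -9.3149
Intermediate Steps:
Mul(Add(326775, X), Pow(Add(-108696, Mul(1, 38496)), -1)) = Mul(Add(326775, 327129), Pow(Add(-108696, Mul(1, 38496)), -1)) = Mul(653904, Pow(Add(-108696, 38496), -1)) = Mul(653904, Pow(-70200, -1)) = Mul(653904, Rational(-1, 70200)) = Rational(-9082, 975)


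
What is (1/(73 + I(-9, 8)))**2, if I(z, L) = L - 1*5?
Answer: 1/5776 ≈ 0.00017313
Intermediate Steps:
I(z, L) = -5 + L (I(z, L) = L - 5 = -5 + L)
(1/(73 + I(-9, 8)))**2 = (1/(73 + (-5 + 8)))**2 = (1/(73 + 3))**2 = (1/76)**2 = 1/5776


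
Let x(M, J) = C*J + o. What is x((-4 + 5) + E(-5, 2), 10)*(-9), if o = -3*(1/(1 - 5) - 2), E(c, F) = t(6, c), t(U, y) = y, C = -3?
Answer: 837/4 ≈ 209.25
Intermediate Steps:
E(c, F) = c
o = 27/4 (o = -3*(1/(-4) - 2) = -3*(-¼ - 2) = -3*(-9/4) = 27/4 ≈ 6.7500)
x(M, J) = 27/4 - 3*J (x(M, J) = -3*J + 27/4 = 27/4 - 3*J)
x((-4 + 5) + E(-5, 2), 10)*(-9) = (27/4 - 3*10)*(-9) = (27/4 - 30)*(-9) = -93/4*(-9) = 837/4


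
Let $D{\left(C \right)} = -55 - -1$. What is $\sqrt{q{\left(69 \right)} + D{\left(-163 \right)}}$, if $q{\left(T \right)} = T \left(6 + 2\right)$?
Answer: $\sqrt{498} \approx 22.316$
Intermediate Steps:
$q{\left(T \right)} = 8 T$ ($q{\left(T \right)} = T 8 = 8 T$)
$D{\left(C \right)} = -54$ ($D{\left(C \right)} = -55 + 1 = -54$)
$\sqrt{q{\left(69 \right)} + D{\left(-163 \right)}} = \sqrt{8 \cdot 69 - 54} = \sqrt{552 - 54} = \sqrt{498}$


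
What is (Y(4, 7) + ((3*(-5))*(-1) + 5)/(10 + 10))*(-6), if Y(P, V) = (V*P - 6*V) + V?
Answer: 36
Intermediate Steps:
Y(P, V) = -5*V + P*V (Y(P, V) = (P*V - 6*V) + V = (-6*V + P*V) + V = -5*V + P*V)
(Y(4, 7) + ((3*(-5))*(-1) + 5)/(10 + 10))*(-6) = (7*(-5 + 4) + ((3*(-5))*(-1) + 5)/(10 + 10))*(-6) = (7*(-1) + (-15*(-1) + 5)/20)*(-6) = (-7 + (15 + 5)*(1/20))*(-6) = (-7 + 20*(1/20))*(-6) = (-7 + 1)*(-6) = -6*(-6) = 36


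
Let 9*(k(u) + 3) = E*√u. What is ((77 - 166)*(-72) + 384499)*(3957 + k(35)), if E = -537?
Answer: 1545646278 - 69972353*√35/3 ≈ 1.4077e+9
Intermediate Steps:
k(u) = -3 - 179*√u/3 (k(u) = -3 + (-537*√u)/9 = -3 - 179*√u/3)
((77 - 166)*(-72) + 384499)*(3957 + k(35)) = ((77 - 166)*(-72) + 384499)*(3957 + (-3 - 179*√35/3)) = (-89*(-72) + 384499)*(3954 - 179*√35/3) = (6408 + 384499)*(3954 - 179*√35/3) = 390907*(3954 - 179*√35/3) = 1545646278 - 69972353*√35/3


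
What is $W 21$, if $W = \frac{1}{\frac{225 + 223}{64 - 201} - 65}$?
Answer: $- \frac{2877}{9353} \approx -0.3076$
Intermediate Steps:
$W = - \frac{137}{9353}$ ($W = \frac{1}{\frac{448}{-137} - 65} = \frac{1}{448 \left(- \frac{1}{137}\right) - 65} = \frac{1}{- \frac{448}{137} - 65} = \frac{1}{- \frac{9353}{137}} = - \frac{137}{9353} \approx -0.014648$)
$W 21 = \left(- \frac{137}{9353}\right) 21 = - \frac{2877}{9353}$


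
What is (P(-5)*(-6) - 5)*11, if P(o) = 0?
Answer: -55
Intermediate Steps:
(P(-5)*(-6) - 5)*11 = (0*(-6) - 5)*11 = (0 - 5)*11 = -5*11 = -55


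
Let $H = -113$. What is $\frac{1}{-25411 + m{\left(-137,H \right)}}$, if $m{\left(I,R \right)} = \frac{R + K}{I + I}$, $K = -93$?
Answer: $- \frac{137}{3481204} \approx -3.9354 \cdot 10^{-5}$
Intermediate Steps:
$m{\left(I,R \right)} = \frac{-93 + R}{2 I}$ ($m{\left(I,R \right)} = \frac{R - 93}{I + I} = \frac{-93 + R}{2 I}$)
$\frac{1}{-25411 + m{\left(-137,H \right)}} = \frac{1}{-25411 + \frac{-93 - 113}{2 \left(-137\right)}} = \frac{1}{-25411 + \frac{1}{2} \left(- \frac{1}{137}\right) \left(-206\right)} = \frac{1}{-25411 + \frac{103}{137}} = \frac{1}{- \frac{3481204}{137}} = - \frac{137}{3481204}$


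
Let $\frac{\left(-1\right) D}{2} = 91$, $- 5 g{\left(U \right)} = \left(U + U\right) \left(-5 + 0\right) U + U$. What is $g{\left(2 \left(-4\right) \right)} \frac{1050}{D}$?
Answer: $- \frac{9720}{13} \approx -747.69$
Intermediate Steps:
$g{\left(U \right)} = 2 U^{2} - \frac{U}{5}$ ($g{\left(U \right)} = - \frac{\left(U + U\right) \left(-5 + 0\right) U + U}{5} = - \frac{2 U \left(-5\right) U + U}{5} = - \frac{- 10 U U + U}{5} = - \frac{- 10 U^{2} + U}{5} = - \frac{U - 10 U^{2}}{5} = 2 U^{2} - \frac{U}{5}$)
$D = -182$ ($D = \left(-2\right) 91 = -182$)
$g{\left(2 \left(-4\right) \right)} \frac{1050}{D} = \frac{2 \left(-4\right) \left(-1 + 10 \cdot 2 \left(-4\right)\right)}{5} \frac{1050}{-182} = \frac{1}{5} \left(-8\right) \left(-1 + 10 \left(-8\right)\right) 1050 \left(- \frac{1}{182}\right) = \frac{1}{5} \left(-8\right) \left(-1 - 80\right) \left(- \frac{75}{13}\right) = \frac{1}{5} \left(-8\right) \left(-81\right) \left(- \frac{75}{13}\right) = \frac{648}{5} \left(- \frac{75}{13}\right) = - \frac{9720}{13}$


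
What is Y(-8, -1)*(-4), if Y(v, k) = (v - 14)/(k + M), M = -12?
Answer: -88/13 ≈ -6.7692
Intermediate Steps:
Y(v, k) = (-14 + v)/(-12 + k) (Y(v, k) = (v - 14)/(k - 12) = (-14 + v)/(-12 + k))
Y(-8, -1)*(-4) = ((-14 - 8)/(-12 - 1))*(-4) = (-22/(-13))*(-4) = -1/13*(-22)*(-4) = (22/13)*(-4) = -88/13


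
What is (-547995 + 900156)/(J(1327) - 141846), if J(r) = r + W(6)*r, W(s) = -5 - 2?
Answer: -117387/49936 ≈ -2.3507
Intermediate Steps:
W(s) = -7
J(r) = -6*r (J(r) = r - 7*r = -6*r)
(-547995 + 900156)/(J(1327) - 141846) = (-547995 + 900156)/(-6*1327 - 141846) = 352161/(-7962 - 141846) = 352161/(-149808) = 352161*(-1/149808) = -117387/49936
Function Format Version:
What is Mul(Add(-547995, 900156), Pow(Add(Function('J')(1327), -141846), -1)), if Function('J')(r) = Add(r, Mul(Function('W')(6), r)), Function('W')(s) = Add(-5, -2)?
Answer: Rational(-117387, 49936) ≈ -2.3507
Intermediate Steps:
Function('W')(s) = -7
Function('J')(r) = Mul(-6, r) (Function('J')(r) = Add(r, Mul(-7, r)) = Mul(-6, r))
Mul(Add(-547995, 900156), Pow(Add(Function('J')(1327), -141846), -1)) = Mul(Add(-547995, 900156), Pow(Add(Mul(-6, 1327), -141846), -1)) = Mul(352161, Pow(Add(-7962, -141846), -1)) = Mul(352161, Pow(-149808, -1)) = Mul(352161, Rational(-1, 149808)) = Rational(-117387, 49936)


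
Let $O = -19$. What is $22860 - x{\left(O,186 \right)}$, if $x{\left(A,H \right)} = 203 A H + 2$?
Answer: $740260$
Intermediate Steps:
$x{\left(A,H \right)} = 2 + 203 A H$ ($x{\left(A,H \right)} = 203 A H + 2 = 2 + 203 A H$)
$22860 - x{\left(O,186 \right)} = 22860 - \left(2 + 203 \left(-19\right) 186\right) = 22860 - \left(2 - 717402\right) = 22860 - -717400 = 22860 + 717400 = 740260$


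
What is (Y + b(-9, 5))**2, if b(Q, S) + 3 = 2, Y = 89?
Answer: 7744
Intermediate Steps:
b(Q, S) = -1 (b(Q, S) = -3 + 2 = -1)
(Y + b(-9, 5))**2 = (89 - 1)**2 = 88**2 = 7744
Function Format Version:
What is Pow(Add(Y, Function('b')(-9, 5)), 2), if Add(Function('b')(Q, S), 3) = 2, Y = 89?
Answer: 7744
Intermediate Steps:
Function('b')(Q, S) = -1 (Function('b')(Q, S) = Add(-3, 2) = -1)
Pow(Add(Y, Function('b')(-9, 5)), 2) = Pow(Add(89, -1), 2) = Pow(88, 2) = 7744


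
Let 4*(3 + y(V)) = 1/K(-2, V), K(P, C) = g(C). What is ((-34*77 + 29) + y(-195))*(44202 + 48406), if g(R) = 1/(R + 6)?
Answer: -244415664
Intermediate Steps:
g(R) = 1/(6 + R)
K(P, C) = 1/(6 + C)
y(V) = -3/2 + V/4 (y(V) = -3 + 1/(4*(1/(6 + V))) = -3 + (6 + V)/4 = -3 + (3/2 + V/4) = -3/2 + V/4)
((-34*77 + 29) + y(-195))*(44202 + 48406) = ((-34*77 + 29) + (-3/2 + (1/4)*(-195)))*(44202 + 48406) = ((-2618 + 29) + (-3/2 - 195/4))*92608 = (-2589 - 201/4)*92608 = -10557/4*92608 = -244415664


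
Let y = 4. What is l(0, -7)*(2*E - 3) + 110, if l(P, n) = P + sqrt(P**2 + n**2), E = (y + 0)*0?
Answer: 89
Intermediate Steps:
E = 0 (E = (4 + 0)*0 = 4*0 = 0)
l(0, -7)*(2*E - 3) + 110 = (0 + sqrt(0**2 + (-7)**2))*(2*0 - 3) + 110 = (0 + sqrt(0 + 49))*(0 - 3) + 110 = (0 + sqrt(49))*(-3) + 110 = (0 + 7)*(-3) + 110 = 7*(-3) + 110 = -21 + 110 = 89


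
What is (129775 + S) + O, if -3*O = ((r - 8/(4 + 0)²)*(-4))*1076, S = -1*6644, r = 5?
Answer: 129587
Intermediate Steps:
S = -6644
O = 6456 (O = -(5 - 8/(4 + 0)²)*(-4)*1076/3 = -(5 - 8/(4²))*(-4)*1076/3 = -(5 - 8/16)*(-4)*1076/3 = -(5 - 8*1/16)*(-4)*1076/3 = -(5 - ½)*(-4)*1076/3 = -(9/2)*(-4)*1076/3 = -(-6)*1076 = -⅓*(-19368) = 6456)
(129775 + S) + O = (129775 - 6644) + 6456 = 123131 + 6456 = 129587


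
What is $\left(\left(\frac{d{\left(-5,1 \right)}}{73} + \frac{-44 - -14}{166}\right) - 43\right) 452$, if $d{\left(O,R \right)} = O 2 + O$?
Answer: $- \frac{118820404}{6059} \approx -19611.0$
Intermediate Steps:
$d{\left(O,R \right)} = 3 O$ ($d{\left(O,R \right)} = 2 O + O = 3 O$)
$\left(\left(\frac{d{\left(-5,1 \right)}}{73} + \frac{-44 - -14}{166}\right) - 43\right) 452 = \left(\left(\frac{3 \left(-5\right)}{73} + \frac{-44 - -14}{166}\right) - 43\right) 452 = \left(\left(\left(-15\right) \frac{1}{73} + \left(-44 + 14\right) \frac{1}{166}\right) - 43\right) 452 = \left(\left(- \frac{15}{73} - \frac{15}{83}\right) - 43\right) 452 = \left(- \frac{2340}{6059} - 43\right) 452 = \left(- \frac{262877}{6059}\right) 452 = - \frac{118820404}{6059}$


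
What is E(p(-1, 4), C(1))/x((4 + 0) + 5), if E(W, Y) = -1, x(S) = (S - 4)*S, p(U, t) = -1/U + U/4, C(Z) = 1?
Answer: -1/45 ≈ -0.022222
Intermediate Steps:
p(U, t) = -1/U + U/4 (p(U, t) = -1/U + U*(¼) = -1/U + U/4)
x(S) = S*(-4 + S) (x(S) = (-4 + S)*S = S*(-4 + S))
E(p(-1, 4), C(1))/x((4 + 0) + 5) = -1/(((4 + 0) + 5)*(-4 + ((4 + 0) + 5))) = -1/((4 + 5)*(-4 + (4 + 5))) = -1/(9*(-4 + 9)) = -1/(9*5) = -1/45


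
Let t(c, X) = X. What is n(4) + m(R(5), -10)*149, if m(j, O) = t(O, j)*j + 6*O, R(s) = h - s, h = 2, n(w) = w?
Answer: -7595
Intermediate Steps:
R(s) = 2 - s
m(j, O) = j² + 6*O (m(j, O) = j*j + 6*O = j² + 6*O)
n(4) + m(R(5), -10)*149 = 4 + ((2 - 1*5)² + 6*(-10))*149 = 4 + ((2 - 5)² - 60)*149 = 4 + ((-3)² - 60)*149 = 4 + (9 - 60)*149 = 4 - 51*149 = 4 - 7599 = -7595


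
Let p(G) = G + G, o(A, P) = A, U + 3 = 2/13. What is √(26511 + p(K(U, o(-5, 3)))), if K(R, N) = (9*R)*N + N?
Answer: √4521959/13 ≈ 163.58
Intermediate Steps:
U = -37/13 (U = -3 + 2/13 = -37/13 ≈ -2.8462)
K(R, N) = N + 9*N*R (K(R, N) = 9*N*R + N = N + 9*N*R)
p(G) = 2*G
√(26511 + p(K(U, o(-5, 3)))) = √(26511 + 2*(-5*(1 + 9*(-37/13)))) = √(26511 + 2*(-5*(1 - 333/13))) = √(26511 + 2*(-5*(-320/13))) = √(26511 + 2*(1600/13)) = √(26511 + 3200/13) = √(347843/13) = √4521959/13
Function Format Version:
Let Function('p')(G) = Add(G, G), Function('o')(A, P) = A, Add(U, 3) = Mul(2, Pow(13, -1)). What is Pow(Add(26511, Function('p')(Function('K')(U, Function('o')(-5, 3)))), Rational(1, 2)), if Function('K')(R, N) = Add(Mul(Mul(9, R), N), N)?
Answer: Mul(Rational(1, 13), Pow(4521959, Rational(1, 2))) ≈ 163.58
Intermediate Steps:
U = Rational(-37, 13) (U = Add(-3, Mul(2, Pow(13, -1))) = Add(-3, Mul(2, Rational(1, 13))) = Add(-3, Rational(2, 13)) = Rational(-37, 13) ≈ -2.8462)
Function('K')(R, N) = Add(N, Mul(9, N, R)) (Function('K')(R, N) = Add(Mul(9, N, R), N) = Add(N, Mul(9, N, R)))
Function('p')(G) = Mul(2, G)
Pow(Add(26511, Function('p')(Function('K')(U, Function('o')(-5, 3)))), Rational(1, 2)) = Pow(Add(26511, Mul(2, Mul(-5, Add(1, Mul(9, Rational(-37, 13)))))), Rational(1, 2)) = Pow(Add(26511, Mul(2, Mul(-5, Add(1, Rational(-333, 13))))), Rational(1, 2)) = Pow(Add(26511, Mul(2, Mul(-5, Rational(-320, 13)))), Rational(1, 2)) = Pow(Add(26511, Mul(2, Rational(1600, 13))), Rational(1, 2)) = Pow(Add(26511, Rational(3200, 13)), Rational(1, 2)) = Pow(Rational(347843, 13), Rational(1, 2)) = Mul(Rational(1, 13), Pow(4521959, Rational(1, 2)))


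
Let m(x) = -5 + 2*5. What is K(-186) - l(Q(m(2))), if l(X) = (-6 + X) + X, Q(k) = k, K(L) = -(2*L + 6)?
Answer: 362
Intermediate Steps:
K(L) = -6 - 2*L (K(L) = -(6 + 2*L) = -6 - 2*L)
m(x) = 5 (m(x) = -5 + 10 = 5)
l(X) = -6 + 2*X
K(-186) - l(Q(m(2))) = (-6 - 2*(-186)) - (-6 + 2*5) = (-6 + 372) - (-6 + 10) = 366 - 1*4 = 366 - 4 = 362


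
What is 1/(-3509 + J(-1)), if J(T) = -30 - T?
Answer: -1/3538 ≈ -0.00028265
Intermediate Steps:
1/(-3509 + J(-1)) = 1/(-3509 + (-30 - 1*(-1))) = 1/(-3509 + (-30 + 1)) = 1/(-3509 - 29) = 1/(-3538) = -1/3538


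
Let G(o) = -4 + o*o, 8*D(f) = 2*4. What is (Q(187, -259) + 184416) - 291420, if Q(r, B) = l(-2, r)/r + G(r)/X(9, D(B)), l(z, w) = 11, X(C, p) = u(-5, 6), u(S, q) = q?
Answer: -3439999/34 ≈ -1.0118e+5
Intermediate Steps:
D(f) = 1 (D(f) = (2*4)/8 = (⅛)*8 = 1)
X(C, p) = 6
G(o) = -4 + o²
Q(r, B) = -⅔ + 11/r + r²/6 (Q(r, B) = 11/r + (-4 + r²)/6 = 11/r + (-4 + r²)*(⅙) = 11/r + (-⅔ + r²/6) = -⅔ + 11/r + r²/6)
(Q(187, -259) + 184416) - 291420 = ((⅙)*(66 + 187*(-4 + 187²))/187 + 184416) - 291420 = ((⅙)*(1/187)*(66 + 187*(-4 + 34969)) + 184416) - 291420 = ((⅙)*(1/187)*(66 + 187*34965) + 184416) - 291420 = ((⅙)*(1/187)*(66 + 6538455) + 184416) - 291420 = ((⅙)*(1/187)*6538521 + 184416) - 291420 = (198137/34 + 184416) - 291420 = 6468281/34 - 291420 = -3439999/34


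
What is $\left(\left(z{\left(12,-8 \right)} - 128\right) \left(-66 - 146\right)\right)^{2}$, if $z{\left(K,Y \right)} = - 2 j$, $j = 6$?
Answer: $880902400$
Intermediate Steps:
$z{\left(K,Y \right)} = -12$ ($z{\left(K,Y \right)} = \left(-2\right) 6 = -12$)
$\left(\left(z{\left(12,-8 \right)} - 128\right) \left(-66 - 146\right)\right)^{2} = \left(\left(-12 - 128\right) \left(-66 - 146\right)\right)^{2} = \left(\left(-140\right) \left(-212\right)\right)^{2} = 29680^{2} = 880902400$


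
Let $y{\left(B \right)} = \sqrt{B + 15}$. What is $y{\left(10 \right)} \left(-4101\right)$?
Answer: $-20505$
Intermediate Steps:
$y{\left(B \right)} = \sqrt{15 + B}$
$y{\left(10 \right)} \left(-4101\right) = \sqrt{15 + 10} \left(-4101\right) = \sqrt{25} \left(-4101\right) = 5 \left(-4101\right) = -20505$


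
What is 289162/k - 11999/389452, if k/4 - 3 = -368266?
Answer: -4653209649/20488680268 ≈ -0.22711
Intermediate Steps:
k = -1473052 (k = 12 + 4*(-368266) = 12 - 1473064 = -1473052)
289162/k - 11999/389452 = 289162/(-1473052) - 11999/389452 = 289162*(-1/1473052) - 11999*1/389452 = -144581/736526 - 11999/389452 = -4653209649/20488680268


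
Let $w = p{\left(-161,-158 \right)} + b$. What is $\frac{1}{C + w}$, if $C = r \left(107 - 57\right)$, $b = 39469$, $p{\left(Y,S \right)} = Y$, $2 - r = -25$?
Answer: $\frac{1}{40658} \approx 2.4595 \cdot 10^{-5}$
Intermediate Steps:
$r = 27$ ($r = 2 - -25 = 2 + 25 = 27$)
$w = 39308$ ($w = -161 + 39469 = 39308$)
$C = 1350$ ($C = 27 \left(107 - 57\right) = 27 \cdot 50 = 1350$)
$\frac{1}{C + w} = \frac{1}{1350 + 39308} = \frac{1}{40658}$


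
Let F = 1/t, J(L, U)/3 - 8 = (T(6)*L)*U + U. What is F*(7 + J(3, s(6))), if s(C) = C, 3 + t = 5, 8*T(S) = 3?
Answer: 277/8 ≈ 34.625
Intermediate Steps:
T(S) = 3/8 (T(S) = (⅛)*3 = 3/8)
t = 2 (t = -3 + 5 = 2)
J(L, U) = 24 + 3*U + 9*L*U/8 (J(L, U) = 24 + 3*((3*L/8)*U + U) = 24 + 3*(3*L*U/8 + U) = 24 + 3*(U + 3*L*U/8) = 24 + (3*U + 9*L*U/8) = 24 + 3*U + 9*L*U/8)
F = ½ (F = 1/2 = ½ ≈ 0.50000)
F*(7 + J(3, s(6))) = (7 + (24 + 3*6 + (9/8)*3*6))/2 = (7 + (24 + 18 + 81/4))/2 = (7 + 249/4)/2 = (½)*(277/4) = 277/8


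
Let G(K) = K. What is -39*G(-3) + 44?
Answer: 161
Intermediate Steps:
-39*G(-3) + 44 = -39*(-3) + 44 = 117 + 44 = 161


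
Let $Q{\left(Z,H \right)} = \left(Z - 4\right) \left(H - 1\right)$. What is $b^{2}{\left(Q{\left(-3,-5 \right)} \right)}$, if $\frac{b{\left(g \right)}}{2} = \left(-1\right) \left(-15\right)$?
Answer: $900$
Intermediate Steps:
$Q{\left(Z,H \right)} = \left(-1 + H\right) \left(-4 + Z\right)$ ($Q{\left(Z,H \right)} = \left(-4 + Z\right) \left(-1 + H\right) = \left(-1 + H\right) \left(-4 + Z\right)$)
$b{\left(g \right)} = 30$ ($b{\left(g \right)} = 2 \left(\left(-1\right) \left(-15\right)\right) = 2 \cdot 15 = 30$)
$b^{2}{\left(Q{\left(-3,-5 \right)} \right)} = 30^{2} = 900$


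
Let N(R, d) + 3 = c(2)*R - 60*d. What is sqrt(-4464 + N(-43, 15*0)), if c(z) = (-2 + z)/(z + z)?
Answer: I*sqrt(4467) ≈ 66.836*I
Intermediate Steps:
c(z) = (-2 + z)/(2*z) (c(z) = (-2 + z)/((2*z)) = (-2 + z)*(1/(2*z)) = (-2 + z)/(2*z))
N(R, d) = -3 - 60*d (N(R, d) = -3 + (((1/2)*(-2 + 2)/2)*R - 60*d) = -3 + (((1/2)*(1/2)*0)*R - 60*d) = -3 + (0*R - 60*d) = -3 + (0 - 60*d) = -3 - 60*d)
sqrt(-4464 + N(-43, 15*0)) = sqrt(-4464 + (-3 - 900*0)) = sqrt(-4464 + (-3 - 60*0)) = sqrt(-4464 + (-3 + 0)) = sqrt(-4464 - 3) = sqrt(-4467) = I*sqrt(4467)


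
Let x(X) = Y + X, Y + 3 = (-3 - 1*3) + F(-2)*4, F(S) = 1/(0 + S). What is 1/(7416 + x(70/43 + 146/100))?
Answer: 2150/15927389 ≈ 0.00013499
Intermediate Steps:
F(S) = 1/S
Y = -11 (Y = -3 + ((-3 - 1*3) + 4/(-2)) = -3 + ((-3 - 3) - 1/2*4) = -3 + (-6 - 2) = -3 - 8 = -11)
x(X) = -11 + X
1/(7416 + x(70/43 + 146/100)) = 1/(7416 + (-11 + (70/43 + 146/100))) = 1/(7416 + (-11 + (70*(1/43) + 146*(1/100)))) = 1/(7416 + (-11 + (70/43 + 73/50))) = 1/(7416 + (-11 + 6639/2150)) = 1/(7416 - 17011/2150) = 1/(15927389/2150) = 2150/15927389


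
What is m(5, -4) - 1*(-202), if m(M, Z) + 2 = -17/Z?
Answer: 817/4 ≈ 204.25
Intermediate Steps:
m(M, Z) = -2 - 17/Z
m(5, -4) - 1*(-202) = (-2 - 17/(-4)) - 1*(-202) = (-2 - 17*(-¼)) + 202 = (-2 + 17/4) + 202 = 9/4 + 202 = 817/4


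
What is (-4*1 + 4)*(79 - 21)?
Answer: 0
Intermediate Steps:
(-4*1 + 4)*(79 - 21) = (-4 + 4)*58 = 0*58 = 0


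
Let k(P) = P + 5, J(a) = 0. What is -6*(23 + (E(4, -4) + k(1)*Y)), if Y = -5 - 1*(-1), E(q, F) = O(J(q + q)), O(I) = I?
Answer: 6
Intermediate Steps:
E(q, F) = 0
Y = -4 (Y = -5 + 1 = -4)
k(P) = 5 + P
-6*(23 + (E(4, -4) + k(1)*Y)) = -6*(23 + (0 + (5 + 1)*(-4))) = -6*(23 + (0 + 6*(-4))) = -6*(23 + (0 - 24)) = -6*(23 - 24) = -6*(-1) = 6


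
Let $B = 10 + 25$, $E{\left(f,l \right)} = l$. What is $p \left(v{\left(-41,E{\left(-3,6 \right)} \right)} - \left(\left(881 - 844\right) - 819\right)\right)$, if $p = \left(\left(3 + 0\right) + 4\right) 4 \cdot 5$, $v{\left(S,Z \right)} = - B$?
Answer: $104580$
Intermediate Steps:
$B = 35$
$v{\left(S,Z \right)} = -35$ ($v{\left(S,Z \right)} = \left(-1\right) 35 = -35$)
$p = 140$ ($p = \left(3 + 4\right) 4 \cdot 5 = 7 \cdot 4 \cdot 5 = 28 \cdot 5 = 140$)
$p \left(v{\left(-41,E{\left(-3,6 \right)} \right)} - \left(\left(881 - 844\right) - 819\right)\right) = 140 \left(-35 - \left(\left(881 - 844\right) - 819\right)\right) = 140 \left(-35 - \left(37 - 819\right)\right) = 140 \left(-35 - -782\right) = 140 \left(-35 + 782\right) = 140 \cdot 747 = 104580$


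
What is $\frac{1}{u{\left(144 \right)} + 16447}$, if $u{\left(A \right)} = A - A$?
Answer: $\frac{1}{16447} \approx 6.0801 \cdot 10^{-5}$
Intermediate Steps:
$u{\left(A \right)} = 0$
$\frac{1}{u{\left(144 \right)} + 16447} = \frac{1}{0 + 16447} = \frac{1}{16447}$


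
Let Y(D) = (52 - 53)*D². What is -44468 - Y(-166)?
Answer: -16912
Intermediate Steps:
Y(D) = -D²
-44468 - Y(-166) = -44468 - (-1)*(-166)² = -44468 - (-1)*27556 = -44468 - 1*(-27556) = -44468 + 27556 = -16912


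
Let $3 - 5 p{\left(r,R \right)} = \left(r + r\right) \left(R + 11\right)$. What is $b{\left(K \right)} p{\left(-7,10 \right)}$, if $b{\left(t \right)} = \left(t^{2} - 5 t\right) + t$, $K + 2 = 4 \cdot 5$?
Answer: $\frac{74844}{5} \approx 14969.0$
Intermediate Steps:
$K = 18$ ($K = -2 + 4 \cdot 5 = -2 + 20 = 18$)
$b{\left(t \right)} = t^{2} - 4 t$
$p{\left(r,R \right)} = \frac{3}{5} - \frac{2 r \left(11 + R\right)}{5}$ ($p{\left(r,R \right)} = \frac{3}{5} - \frac{\left(r + r\right) \left(R + 11\right)}{5} = \frac{3}{5} - \frac{2 r \left(11 + R\right)}{5}$)
$b{\left(K \right)} p{\left(-7,10 \right)} = 18 \left(-4 + 18\right) \left(\frac{3}{5} - - \frac{154}{5} - 4 \left(-7\right)\right) = 18 \cdot 14 \left(\frac{3}{5} + \frac{154}{5} + 28\right) = 252 \cdot \frac{297}{5} = \frac{74844}{5}$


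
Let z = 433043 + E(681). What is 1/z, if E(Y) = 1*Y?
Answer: 1/433724 ≈ 2.3056e-6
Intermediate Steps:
E(Y) = Y
z = 433724 (z = 433043 + 681 = 433724)
1/z = 1/433724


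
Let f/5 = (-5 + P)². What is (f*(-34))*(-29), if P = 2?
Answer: 44370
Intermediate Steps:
f = 45 (f = 5*(-5 + 2)² = 5*(-3)² = 5*9 = 45)
(f*(-34))*(-29) = (45*(-34))*(-29) = -1530*(-29) = 44370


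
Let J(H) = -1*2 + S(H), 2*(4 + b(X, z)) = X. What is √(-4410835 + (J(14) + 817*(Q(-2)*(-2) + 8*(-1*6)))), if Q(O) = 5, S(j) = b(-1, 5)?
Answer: I*√17832910/2 ≈ 2111.5*I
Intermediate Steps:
b(X, z) = -4 + X/2
S(j) = -9/2 (S(j) = -4 + (½)*(-1) = -4 - ½ = -9/2)
J(H) = -13/2 (J(H) = -1*2 - 9/2 = -2 - 9/2 = -13/2)
√(-4410835 + (J(14) + 817*(Q(-2)*(-2) + 8*(-1*6)))) = √(-4410835 + (-13/2 + 817*(5*(-2) + 8*(-1*6)))) = √(-4410835 + (-13/2 + 817*(-10 + 8*(-6)))) = √(-4410835 + (-13/2 + 817*(-10 - 48))) = √(-4410835 + (-13/2 + 817*(-58))) = √(-4410835 + (-13/2 - 47386)) = √(-4410835 - 94785/2) = √(-8916455/2) = I*√17832910/2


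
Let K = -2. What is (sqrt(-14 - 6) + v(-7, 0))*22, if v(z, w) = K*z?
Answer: 308 + 44*I*sqrt(5) ≈ 308.0 + 98.387*I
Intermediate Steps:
v(z, w) = -2*z
(sqrt(-14 - 6) + v(-7, 0))*22 = (sqrt(-14 - 6) - 2*(-7))*22 = (sqrt(-20) + 14)*22 = (2*I*sqrt(5) + 14)*22 = (14 + 2*I*sqrt(5))*22 = 308 + 44*I*sqrt(5)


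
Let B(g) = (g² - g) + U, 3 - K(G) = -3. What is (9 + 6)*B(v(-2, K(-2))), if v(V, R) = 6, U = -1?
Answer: 435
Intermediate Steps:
K(G) = 6 (K(G) = 3 - 1*(-3) = 3 + 3 = 6)
B(g) = -1 + g² - g (B(g) = (g² - g) - 1 = -1 + g² - g)
(9 + 6)*B(v(-2, K(-2))) = (9 + 6)*(-1 + 6² - 1*6) = 15*(-1 + 36 - 6) = 15*29 = 435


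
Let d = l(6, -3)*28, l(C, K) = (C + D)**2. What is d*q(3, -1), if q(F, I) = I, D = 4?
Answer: -2800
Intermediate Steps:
l(C, K) = (4 + C)**2 (l(C, K) = (C + 4)**2 = (4 + C)**2)
d = 2800 (d = (4 + 6)**2*28 = 10**2*28 = 100*28 = 2800)
d*q(3, -1) = 2800*(-1) = -2800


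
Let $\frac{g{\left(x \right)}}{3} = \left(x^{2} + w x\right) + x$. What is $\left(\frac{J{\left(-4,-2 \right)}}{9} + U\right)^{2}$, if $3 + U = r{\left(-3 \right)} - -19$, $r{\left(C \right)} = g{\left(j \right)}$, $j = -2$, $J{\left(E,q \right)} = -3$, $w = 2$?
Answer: $\frac{841}{9} \approx 93.444$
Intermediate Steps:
$g{\left(x \right)} = 3 x^{2} + 9 x$ ($g{\left(x \right)} = 3 \left(\left(x^{2} + 2 x\right) + x\right) = 3 \left(x^{2} + 3 x\right) = 3 x^{2} + 9 x$)
$r{\left(C \right)} = -6$ ($r{\left(C \right)} = 3 \left(-2\right) \left(3 - 2\right) = 3 \left(-2\right) 1 = -6$)
$U = 10$ ($U = -3 - -13 = -3 + \left(-6 + 19\right) = -3 + 13 = 10$)
$\left(\frac{J{\left(-4,-2 \right)}}{9} + U\right)^{2} = \left(- \frac{3}{9} + 10\right)^{2} = \left(\left(-3\right) \frac{1}{9} + 10\right)^{2} = \left(- \frac{1}{3} + 10\right)^{2} = \left(\frac{29}{3}\right)^{2} = \frac{841}{9}$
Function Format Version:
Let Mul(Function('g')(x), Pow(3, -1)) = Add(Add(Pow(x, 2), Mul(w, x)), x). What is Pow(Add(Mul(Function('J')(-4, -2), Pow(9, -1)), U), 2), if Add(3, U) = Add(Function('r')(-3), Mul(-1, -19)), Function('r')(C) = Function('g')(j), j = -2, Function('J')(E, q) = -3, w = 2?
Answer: Rational(841, 9) ≈ 93.444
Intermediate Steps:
Function('g')(x) = Add(Mul(3, Pow(x, 2)), Mul(9, x)) (Function('g')(x) = Mul(3, Add(Add(Pow(x, 2), Mul(2, x)), x)) = Mul(3, Add(Pow(x, 2), Mul(3, x))) = Add(Mul(3, Pow(x, 2)), Mul(9, x)))
Function('r')(C) = -6 (Function('r')(C) = Mul(3, -2, Add(3, -2)) = Mul(3, -2, 1) = -6)
U = 10 (U = Add(-3, Add(-6, Mul(-1, -19))) = Add(-3, Add(-6, 19)) = Add(-3, 13) = 10)
Pow(Add(Mul(Function('J')(-4, -2), Pow(9, -1)), U), 2) = Pow(Add(Mul(-3, Pow(9, -1)), 10), 2) = Pow(Add(Mul(-3, Rational(1, 9)), 10), 2) = Pow(Add(Rational(-1, 3), 10), 2) = Pow(Rational(29, 3), 2) = Rational(841, 9)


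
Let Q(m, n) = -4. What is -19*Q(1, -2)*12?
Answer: 912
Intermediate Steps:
-19*Q(1, -2)*12 = -19*(-4)*12 = 76*12 = 912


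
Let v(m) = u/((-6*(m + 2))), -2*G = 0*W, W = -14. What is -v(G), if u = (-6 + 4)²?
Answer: ⅓ ≈ 0.33333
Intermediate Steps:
G = 0 (G = -0*(-14) = -½*0 = 0)
u = 4 (u = (-2)² = 4)
v(m) = 4/(-12 - 6*m) (v(m) = 4/((-6*(m + 2))) = 4/((-6*(2 + m))) = 4/(-12 - 6*m))
-v(G) = -(-2)/(6 + 3*0) = -(-2)/(6 + 0) = -(-2)/6 = -1*(-⅓) = ⅓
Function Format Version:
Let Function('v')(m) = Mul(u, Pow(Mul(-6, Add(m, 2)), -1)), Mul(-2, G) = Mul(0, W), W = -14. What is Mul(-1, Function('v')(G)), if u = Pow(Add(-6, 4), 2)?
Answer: Rational(1, 3) ≈ 0.33333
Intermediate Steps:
G = 0 (G = Mul(Rational(-1, 2), Mul(0, -14)) = Mul(Rational(-1, 2), 0) = 0)
u = 4 (u = Pow(-2, 2) = 4)
Function('v')(m) = Mul(4, Pow(Add(-12, Mul(-6, m)), -1)) (Function('v')(m) = Mul(4, Pow(Mul(-6, Add(m, 2)), -1)) = Mul(4, Pow(Mul(-6, Add(2, m)), -1)) = Mul(4, Pow(Add(-12, Mul(-6, m)), -1)))
Mul(-1, Function('v')(G)) = Mul(-1, Mul(-2, Pow(Add(6, Mul(3, 0)), -1))) = Mul(-1, Mul(-2, Pow(Add(6, 0), -1))) = Mul(-1, Mul(-2, Pow(6, -1))) = Mul(-1, Mul(-2, Rational(1, 6))) = Mul(-1, Rational(-1, 3)) = Rational(1, 3)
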